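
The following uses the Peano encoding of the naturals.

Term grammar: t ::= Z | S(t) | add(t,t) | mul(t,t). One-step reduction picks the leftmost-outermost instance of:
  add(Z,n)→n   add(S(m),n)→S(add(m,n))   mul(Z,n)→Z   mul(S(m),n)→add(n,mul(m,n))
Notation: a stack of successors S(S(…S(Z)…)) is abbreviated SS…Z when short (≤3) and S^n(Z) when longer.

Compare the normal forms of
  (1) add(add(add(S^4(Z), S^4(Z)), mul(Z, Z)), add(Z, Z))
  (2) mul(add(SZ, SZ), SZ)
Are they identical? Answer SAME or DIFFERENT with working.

Answer: DIFFERENT — A ⇓ S^8(Z), B ⇓ SSZ

Working:
Term A:
  start: add(add(add(S^4(Z), S^4(Z)), mul(Z, Z)), add(Z, Z))
  step 1: add(add(S(add(SSSZ, S^4(Z))), mul(Z, Z)), add(Z, Z))
  step 2: add(S(add(add(SSSZ, S^4(Z)), mul(Z, Z))), add(Z, Z))
  step 3: S(add(add(add(SSSZ, S^4(Z)), mul(Z, Z)), add(Z, Z)))
  step 4: S(add(add(S(add(SSZ, S^4(Z))), mul(Z, Z)), add(Z, Z)))
  step 5: S(add(S(add(add(SSZ, S^4(Z)), mul(Z, Z))), add(Z, Z)))
  step 6: S(S(add(add(add(SSZ, S^4(Z)), mul(Z, Z)), add(Z, Z))))
  step 7: S(S(add(add(S(add(SZ, S^4(Z))), mul(Z, Z)), add(Z, Z))))
  step 8: S(S(add(S(add(add(SZ, S^4(Z)), mul(Z, Z))), add(Z, Z))))
  step 9: S(S(S(add(add(add(SZ, S^4(Z)), mul(Z, Z)), add(Z, Z)))))
  step 10: S(S(S(add(add(S(add(Z, S^4(Z))), mul(Z, Z)), add(Z, Z)))))
  step 11: S(S(S(add(S(add(add(Z, S^4(Z)), mul(Z, Z))), add(Z, Z)))))
  step 12: S(S(S(S(add(add(add(Z, S^4(Z)), mul(Z, Z)), add(Z, Z))))))
  step 13: S(S(S(S(add(add(S^4(Z), mul(Z, Z)), add(Z, Z))))))
  step 14: S(S(S(S(add(S(add(SSSZ, mul(Z, Z))), add(Z, Z))))))
  step 15: S(S(S(S(S(add(add(SSSZ, mul(Z, Z)), add(Z, Z)))))))
  step 16: S(S(S(S(S(add(S(add(SSZ, mul(Z, Z))), add(Z, Z)))))))
  step 17: S(S(S(S(S(S(add(add(SSZ, mul(Z, Z)), add(Z, Z))))))))
  step 18: S(S(S(S(S(S(add(S(add(SZ, mul(Z, Z))), add(Z, Z))))))))
  step 19: S(S(S(S(S(S(S(add(add(SZ, mul(Z, Z)), add(Z, Z)))))))))
  step 20: S(S(S(S(S(S(S(add(S(add(Z, mul(Z, Z))), add(Z, Z)))))))))
  step 21: S(S(S(S(S(S(S(S(add(add(Z, mul(Z, Z)), add(Z, Z))))))))))
  step 22: S(S(S(S(S(S(S(S(add(mul(Z, Z), add(Z, Z))))))))))
  step 23: S(S(S(S(S(S(S(S(add(Z, add(Z, Z))))))))))
  step 24: S(S(S(S(S(S(S(S(add(Z, Z)))))))))
  step 25: S^8(Z)

Term B:
  start: mul(add(SZ, SZ), SZ)
  step 1: mul(S(add(Z, SZ)), SZ)
  step 2: add(SZ, mul(add(Z, SZ), SZ))
  step 3: S(add(Z, mul(add(Z, SZ), SZ)))
  step 4: S(mul(add(Z, SZ), SZ))
  step 5: S(mul(SZ, SZ))
  step 6: S(add(SZ, mul(Z, SZ)))
  step 7: S(S(add(Z, mul(Z, SZ))))
  step 8: S(S(mul(Z, SZ)))
  step 9: SSZ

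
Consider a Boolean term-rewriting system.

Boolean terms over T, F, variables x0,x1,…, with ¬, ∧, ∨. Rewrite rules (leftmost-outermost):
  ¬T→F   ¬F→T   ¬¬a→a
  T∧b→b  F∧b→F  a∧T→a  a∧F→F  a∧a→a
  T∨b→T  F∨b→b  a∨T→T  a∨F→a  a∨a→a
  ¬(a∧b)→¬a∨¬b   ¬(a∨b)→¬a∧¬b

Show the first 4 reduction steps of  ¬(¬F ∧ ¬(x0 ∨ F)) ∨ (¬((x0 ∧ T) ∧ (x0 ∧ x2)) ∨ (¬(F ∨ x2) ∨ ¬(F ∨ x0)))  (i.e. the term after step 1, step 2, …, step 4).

Answer: after 4 steps: (x0 ∨ F) ∨ (¬((x0 ∧ T) ∧ (x0 ∧ x2)) ∨ (¬(F ∨ x2) ∨ ¬(F ∨ x0)))

Working:
  start: ¬(¬F ∧ ¬(x0 ∨ F)) ∨ (¬((x0 ∧ T) ∧ (x0 ∧ x2)) ∨ (¬(F ∨ x2) ∨ ¬(F ∨ x0)))
  [1] (¬¬F ∨ ¬¬(x0 ∨ F)) ∨ (¬((x0 ∧ T) ∧ (x0 ∧ x2)) ∨ (¬(F ∨ x2) ∨ ¬(F ∨ x0)))
  [2] (F ∨ ¬¬(x0 ∨ F)) ∨ (¬((x0 ∧ T) ∧ (x0 ∧ x2)) ∨ (¬(F ∨ x2) ∨ ¬(F ∨ x0)))
  [3] ¬¬(x0 ∨ F) ∨ (¬((x0 ∧ T) ∧ (x0 ∧ x2)) ∨ (¬(F ∨ x2) ∨ ¬(F ∨ x0)))
  [4] (x0 ∨ F) ∨ (¬((x0 ∧ T) ∧ (x0 ∧ x2)) ∨ (¬(F ∨ x2) ∨ ¬(F ∨ x0)))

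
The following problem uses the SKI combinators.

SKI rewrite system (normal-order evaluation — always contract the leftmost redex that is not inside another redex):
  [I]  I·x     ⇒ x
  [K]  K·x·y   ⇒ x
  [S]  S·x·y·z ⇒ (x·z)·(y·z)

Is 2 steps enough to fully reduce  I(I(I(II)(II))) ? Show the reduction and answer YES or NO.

Answer: NO — after 2 steps the term is I(II)(II), not yet normal

Reduction:
  start: I(I(I(II)(II)))
  →1  I(I(II)(II))
  →2  I(II)(II)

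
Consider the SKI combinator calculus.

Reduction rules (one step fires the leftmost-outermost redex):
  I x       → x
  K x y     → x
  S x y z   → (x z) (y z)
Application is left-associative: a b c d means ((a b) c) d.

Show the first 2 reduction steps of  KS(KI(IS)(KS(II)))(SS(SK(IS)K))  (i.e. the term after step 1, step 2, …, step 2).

Answer: after 2 steps: S(SS(KK(ISK)))

Working:
  start: KS(KI(IS)(KS(II)))(SS(SK(IS)K))
  [1] S(SS(SK(IS)K))
  [2] S(SS(KK(ISK)))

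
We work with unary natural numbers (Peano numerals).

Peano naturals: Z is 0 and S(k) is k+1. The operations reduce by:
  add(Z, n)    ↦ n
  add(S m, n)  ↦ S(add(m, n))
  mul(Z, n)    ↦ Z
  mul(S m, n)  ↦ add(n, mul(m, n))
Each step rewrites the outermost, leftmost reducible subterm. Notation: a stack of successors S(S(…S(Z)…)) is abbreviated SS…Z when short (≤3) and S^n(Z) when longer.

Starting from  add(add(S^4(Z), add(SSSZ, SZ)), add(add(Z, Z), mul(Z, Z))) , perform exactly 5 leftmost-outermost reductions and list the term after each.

Answer: after 5 steps: S(S(add(S(add(SZ, add(SSSZ, SZ))), add(add(Z, Z), mul(Z, Z)))))

Derivation:
  start: add(add(S^4(Z), add(SSSZ, SZ)), add(add(Z, Z), mul(Z, Z)))
  [1] add(S(add(SSSZ, add(SSSZ, SZ))), add(add(Z, Z), mul(Z, Z)))
  [2] S(add(add(SSSZ, add(SSSZ, SZ)), add(add(Z, Z), mul(Z, Z))))
  [3] S(add(S(add(SSZ, add(SSSZ, SZ))), add(add(Z, Z), mul(Z, Z))))
  [4] S(S(add(add(SSZ, add(SSSZ, SZ)), add(add(Z, Z), mul(Z, Z)))))
  [5] S(S(add(S(add(SZ, add(SSSZ, SZ))), add(add(Z, Z), mul(Z, Z)))))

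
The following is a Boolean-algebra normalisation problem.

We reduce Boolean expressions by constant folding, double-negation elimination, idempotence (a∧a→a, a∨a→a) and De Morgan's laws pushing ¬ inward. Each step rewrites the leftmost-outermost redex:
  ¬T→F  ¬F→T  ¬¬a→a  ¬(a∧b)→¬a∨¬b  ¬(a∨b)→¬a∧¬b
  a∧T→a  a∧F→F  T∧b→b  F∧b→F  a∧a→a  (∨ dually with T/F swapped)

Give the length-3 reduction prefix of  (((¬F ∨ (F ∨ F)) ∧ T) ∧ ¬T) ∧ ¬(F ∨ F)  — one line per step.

Answer: after 3 steps: (T ∧ ¬T) ∧ ¬(F ∨ F)

Derivation:
  start: (((¬F ∨ (F ∨ F)) ∧ T) ∧ ¬T) ∧ ¬(F ∨ F)
  →1  ((¬F ∨ (F ∨ F)) ∧ ¬T) ∧ ¬(F ∨ F)
  →2  ((T ∨ (F ∨ F)) ∧ ¬T) ∧ ¬(F ∨ F)
  →3  (T ∧ ¬T) ∧ ¬(F ∨ F)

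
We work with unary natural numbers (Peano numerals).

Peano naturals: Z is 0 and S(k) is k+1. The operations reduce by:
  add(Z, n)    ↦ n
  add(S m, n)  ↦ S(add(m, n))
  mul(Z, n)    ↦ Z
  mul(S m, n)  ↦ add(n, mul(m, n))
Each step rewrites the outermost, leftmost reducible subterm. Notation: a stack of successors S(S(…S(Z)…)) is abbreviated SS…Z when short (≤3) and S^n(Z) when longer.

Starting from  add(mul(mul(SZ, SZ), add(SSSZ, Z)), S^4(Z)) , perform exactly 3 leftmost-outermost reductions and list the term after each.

  start: add(mul(mul(SZ, SZ), add(SSSZ, Z)), S^4(Z))
  step 1: add(mul(add(SZ, mul(Z, SZ)), add(SSSZ, Z)), S^4(Z))
  step 2: add(mul(S(add(Z, mul(Z, SZ))), add(SSSZ, Z)), S^4(Z))
  step 3: add(add(add(SSSZ, Z), mul(add(Z, mul(Z, SZ)), add(SSSZ, Z))), S^4(Z))

Answer: after 3 steps: add(add(add(SSSZ, Z), mul(add(Z, mul(Z, SZ)), add(SSSZ, Z))), S^4(Z))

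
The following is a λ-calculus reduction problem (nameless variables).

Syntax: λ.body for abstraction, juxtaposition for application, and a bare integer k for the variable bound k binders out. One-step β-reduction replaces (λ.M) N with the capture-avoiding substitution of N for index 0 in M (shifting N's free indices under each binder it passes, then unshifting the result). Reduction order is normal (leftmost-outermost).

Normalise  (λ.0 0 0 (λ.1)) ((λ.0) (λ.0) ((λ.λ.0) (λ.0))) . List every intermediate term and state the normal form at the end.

Answer: normal form = λ.λ.0  (in 16 steps)

Reduction:
  start: (λ.0 0 0 (λ.1)) ((λ.0) (λ.0) ((λ.λ.0) (λ.0)))
  [1] (λ.0) (λ.0) ((λ.λ.0) (λ.0)) ((λ.0) (λ.0) ((λ.λ.0) (λ.0))) ((λ.0) (λ.0) ((λ.λ.0) (λ.0))) (λ.(λ.0) (λ.0) ((λ.λ.0) (λ.0)))
  [2] (λ.0) ((λ.λ.0) (λ.0)) ((λ.0) (λ.0) ((λ.λ.0) (λ.0))) ((λ.0) (λ.0) ((λ.λ.0) (λ.0))) (λ.(λ.0) (λ.0) ((λ.λ.0) (λ.0)))
  [3] (λ.λ.0) (λ.0) ((λ.0) (λ.0) ((λ.λ.0) (λ.0))) ((λ.0) (λ.0) ((λ.λ.0) (λ.0))) (λ.(λ.0) (λ.0) ((λ.λ.0) (λ.0)))
  [4] (λ.0) ((λ.0) (λ.0) ((λ.λ.0) (λ.0))) ((λ.0) (λ.0) ((λ.λ.0) (λ.0))) (λ.(λ.0) (λ.0) ((λ.λ.0) (λ.0)))
  [5] (λ.0) (λ.0) ((λ.λ.0) (λ.0)) ((λ.0) (λ.0) ((λ.λ.0) (λ.0))) (λ.(λ.0) (λ.0) ((λ.λ.0) (λ.0)))
  [6] (λ.0) ((λ.λ.0) (λ.0)) ((λ.0) (λ.0) ((λ.λ.0) (λ.0))) (λ.(λ.0) (λ.0) ((λ.λ.0) (λ.0)))
  [7] (λ.λ.0) (λ.0) ((λ.0) (λ.0) ((λ.λ.0) (λ.0))) (λ.(λ.0) (λ.0) ((λ.λ.0) (λ.0)))
  [8] (λ.0) ((λ.0) (λ.0) ((λ.λ.0) (λ.0))) (λ.(λ.0) (λ.0) ((λ.λ.0) (λ.0)))
  [9] (λ.0) (λ.0) ((λ.λ.0) (λ.0)) (λ.(λ.0) (λ.0) ((λ.λ.0) (λ.0)))
  [10] (λ.0) ((λ.λ.0) (λ.0)) (λ.(λ.0) (λ.0) ((λ.λ.0) (λ.0)))
  [11] (λ.λ.0) (λ.0) (λ.(λ.0) (λ.0) ((λ.λ.0) (λ.0)))
  [12] (λ.0) (λ.(λ.0) (λ.0) ((λ.λ.0) (λ.0)))
  [13] λ.(λ.0) (λ.0) ((λ.λ.0) (λ.0))
  [14] λ.(λ.0) ((λ.λ.0) (λ.0))
  [15] λ.(λ.λ.0) (λ.0)
  [16] λ.λ.0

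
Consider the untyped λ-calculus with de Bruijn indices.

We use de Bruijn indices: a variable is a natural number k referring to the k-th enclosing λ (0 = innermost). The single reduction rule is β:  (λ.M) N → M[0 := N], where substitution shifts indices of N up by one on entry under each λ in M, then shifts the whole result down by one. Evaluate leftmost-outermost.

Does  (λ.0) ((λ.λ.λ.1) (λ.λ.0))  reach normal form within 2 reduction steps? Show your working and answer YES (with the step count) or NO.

Answer: YES — reaches normal form λ.λ.1 in 2 ≤ 2 steps

Working:
  start: (λ.0) ((λ.λ.λ.1) (λ.λ.0))
  →1  (λ.λ.λ.1) (λ.λ.0)
  →2  λ.λ.1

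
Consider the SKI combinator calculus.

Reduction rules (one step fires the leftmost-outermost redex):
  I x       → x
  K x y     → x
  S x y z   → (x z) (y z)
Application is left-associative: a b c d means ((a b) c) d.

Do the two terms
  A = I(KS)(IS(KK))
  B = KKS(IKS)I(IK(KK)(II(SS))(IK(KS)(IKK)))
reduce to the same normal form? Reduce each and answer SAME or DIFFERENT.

Term A:
  start: I(KS)(IS(KK))
  →1  KS(IS(KK))
  →2  S

Term B:
  start: KKS(IKS)I(IK(KK)(II(SS))(IK(KS)(IKK)))
  →1  K(IKS)I(IK(KK)(II(SS))(IK(KS)(IKK)))
  →2  IKS(IK(KK)(II(SS))(IK(KS)(IKK)))
  →3  KS(IK(KK)(II(SS))(IK(KS)(IKK)))
  →4  S

Answer: SAME — A ⇓ S, B ⇓ S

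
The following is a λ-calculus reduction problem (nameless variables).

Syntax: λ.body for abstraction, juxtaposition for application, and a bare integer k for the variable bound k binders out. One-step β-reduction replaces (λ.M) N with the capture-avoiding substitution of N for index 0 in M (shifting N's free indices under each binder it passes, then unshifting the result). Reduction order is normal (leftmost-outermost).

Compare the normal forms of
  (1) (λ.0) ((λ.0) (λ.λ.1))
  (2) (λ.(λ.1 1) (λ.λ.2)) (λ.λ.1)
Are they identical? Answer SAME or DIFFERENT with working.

Term A:
  start: (λ.0) ((λ.0) (λ.λ.1))
  →1  (λ.0) (λ.λ.1)
  →2  λ.λ.1

Term B:
  start: (λ.(λ.1 1) (λ.λ.2)) (λ.λ.1)
  →1  (λ.(λ.λ.1) (λ.λ.1)) (λ.λ.λ.λ.1)
  →2  (λ.λ.1) (λ.λ.1)
  →3  λ.λ.λ.1

Answer: DIFFERENT — A ⇓ λ.λ.1, B ⇓ λ.λ.λ.1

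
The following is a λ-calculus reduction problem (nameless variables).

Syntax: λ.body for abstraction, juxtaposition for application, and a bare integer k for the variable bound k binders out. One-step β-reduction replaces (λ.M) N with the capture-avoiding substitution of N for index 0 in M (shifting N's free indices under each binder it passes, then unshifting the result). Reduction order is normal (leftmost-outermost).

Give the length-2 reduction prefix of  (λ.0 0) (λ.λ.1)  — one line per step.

Answer: after 2 steps: λ.λ.λ.1

Derivation:
  start: (λ.0 0) (λ.λ.1)
  [1] (λ.λ.1) (λ.λ.1)
  [2] λ.λ.λ.1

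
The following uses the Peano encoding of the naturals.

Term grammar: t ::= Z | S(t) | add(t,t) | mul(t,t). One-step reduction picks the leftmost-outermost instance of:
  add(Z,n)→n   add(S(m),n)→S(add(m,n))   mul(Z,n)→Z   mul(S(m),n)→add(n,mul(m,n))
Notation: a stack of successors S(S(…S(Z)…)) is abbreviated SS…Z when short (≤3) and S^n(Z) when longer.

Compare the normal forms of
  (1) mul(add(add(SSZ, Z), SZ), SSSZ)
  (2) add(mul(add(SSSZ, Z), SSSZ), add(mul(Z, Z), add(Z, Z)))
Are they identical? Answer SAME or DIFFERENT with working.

Answer: SAME — A ⇓ S^9(Z), B ⇓ S^9(Z)

Derivation:
Term A:
  start: mul(add(add(SSZ, Z), SZ), SSSZ)
  [1] mul(add(S(add(SZ, Z)), SZ), SSSZ)
  [2] mul(S(add(add(SZ, Z), SZ)), SSSZ)
  [3] add(SSSZ, mul(add(add(SZ, Z), SZ), SSSZ))
  [4] S(add(SSZ, mul(add(add(SZ, Z), SZ), SSSZ)))
  [5] S(S(add(SZ, mul(add(add(SZ, Z), SZ), SSSZ))))
  [6] S(S(S(add(Z, mul(add(add(SZ, Z), SZ), SSSZ)))))
  [7] S(S(S(mul(add(add(SZ, Z), SZ), SSSZ))))
  [8] S(S(S(mul(add(S(add(Z, Z)), SZ), SSSZ))))
  [9] S(S(S(mul(S(add(add(Z, Z), SZ)), SSSZ))))
  [10] S(S(S(add(SSSZ, mul(add(add(Z, Z), SZ), SSSZ)))))
  [11] S(S(S(S(add(SSZ, mul(add(add(Z, Z), SZ), SSSZ))))))
  [12] S(S(S(S(S(add(SZ, mul(add(add(Z, Z), SZ), SSSZ)))))))
  [13] S(S(S(S(S(S(add(Z, mul(add(add(Z, Z), SZ), SSSZ))))))))
  [14] S(S(S(S(S(S(mul(add(add(Z, Z), SZ), SSSZ)))))))
  [15] S(S(S(S(S(S(mul(add(Z, SZ), SSSZ)))))))
  [16] S(S(S(S(S(S(mul(SZ, SSSZ)))))))
  [17] S(S(S(S(S(S(add(SSSZ, mul(Z, SSSZ))))))))
  [18] S(S(S(S(S(S(S(add(SSZ, mul(Z, SSSZ)))))))))
  [19] S(S(S(S(S(S(S(S(add(SZ, mul(Z, SSSZ))))))))))
  [20] S(S(S(S(S(S(S(S(S(add(Z, mul(Z, SSSZ)))))))))))
  [21] S(S(S(S(S(S(S(S(S(mul(Z, SSSZ))))))))))
  [22] S^9(Z)

Term B:
  start: add(mul(add(SSSZ, Z), SSSZ), add(mul(Z, Z), add(Z, Z)))
  [1] add(mul(S(add(SSZ, Z)), SSSZ), add(mul(Z, Z), add(Z, Z)))
  [2] add(add(SSSZ, mul(add(SSZ, Z), SSSZ)), add(mul(Z, Z), add(Z, Z)))
  [3] add(S(add(SSZ, mul(add(SSZ, Z), SSSZ))), add(mul(Z, Z), add(Z, Z)))
  [4] S(add(add(SSZ, mul(add(SSZ, Z), SSSZ)), add(mul(Z, Z), add(Z, Z))))
  [5] S(add(S(add(SZ, mul(add(SSZ, Z), SSSZ))), add(mul(Z, Z), add(Z, Z))))
  [6] S(S(add(add(SZ, mul(add(SSZ, Z), SSSZ)), add(mul(Z, Z), add(Z, Z)))))
  [7] S(S(add(S(add(Z, mul(add(SSZ, Z), SSSZ))), add(mul(Z, Z), add(Z, Z)))))
  [8] S(S(S(add(add(Z, mul(add(SSZ, Z), SSSZ)), add(mul(Z, Z), add(Z, Z))))))
  [9] S(S(S(add(mul(add(SSZ, Z), SSSZ), add(mul(Z, Z), add(Z, Z))))))
  [10] S(S(S(add(mul(S(add(SZ, Z)), SSSZ), add(mul(Z, Z), add(Z, Z))))))
  [11] S(S(S(add(add(SSSZ, mul(add(SZ, Z), SSSZ)), add(mul(Z, Z), add(Z, Z))))))
  [12] S(S(S(add(S(add(SSZ, mul(add(SZ, Z), SSSZ))), add(mul(Z, Z), add(Z, Z))))))
  [13] S(S(S(S(add(add(SSZ, mul(add(SZ, Z), SSSZ)), add(mul(Z, Z), add(Z, Z)))))))
  [14] S(S(S(S(add(S(add(SZ, mul(add(SZ, Z), SSSZ))), add(mul(Z, Z), add(Z, Z)))))))
  [15] S(S(S(S(S(add(add(SZ, mul(add(SZ, Z), SSSZ)), add(mul(Z, Z), add(Z, Z))))))))
  [16] S(S(S(S(S(add(S(add(Z, mul(add(SZ, Z), SSSZ))), add(mul(Z, Z), add(Z, Z))))))))
  [17] S(S(S(S(S(S(add(add(Z, mul(add(SZ, Z), SSSZ)), add(mul(Z, Z), add(Z, Z)))))))))
  [18] S(S(S(S(S(S(add(mul(add(SZ, Z), SSSZ), add(mul(Z, Z), add(Z, Z)))))))))
  [19] S(S(S(S(S(S(add(mul(S(add(Z, Z)), SSSZ), add(mul(Z, Z), add(Z, Z)))))))))
  [20] S(S(S(S(S(S(add(add(SSSZ, mul(add(Z, Z), SSSZ)), add(mul(Z, Z), add(Z, Z)))))))))
  [21] S(S(S(S(S(S(add(S(add(SSZ, mul(add(Z, Z), SSSZ))), add(mul(Z, Z), add(Z, Z)))))))))
  [22] S(S(S(S(S(S(S(add(add(SSZ, mul(add(Z, Z), SSSZ)), add(mul(Z, Z), add(Z, Z))))))))))
  [23] S(S(S(S(S(S(S(add(S(add(SZ, mul(add(Z, Z), SSSZ))), add(mul(Z, Z), add(Z, Z))))))))))
  [24] S(S(S(S(S(S(S(S(add(add(SZ, mul(add(Z, Z), SSSZ)), add(mul(Z, Z), add(Z, Z)))))))))))
  [25] S(S(S(S(S(S(S(S(add(S(add(Z, mul(add(Z, Z), SSSZ))), add(mul(Z, Z), add(Z, Z)))))))))))
  [26] S(S(S(S(S(S(S(S(S(add(add(Z, mul(add(Z, Z), SSSZ)), add(mul(Z, Z), add(Z, Z))))))))))))
  [27] S(S(S(S(S(S(S(S(S(add(mul(add(Z, Z), SSSZ), add(mul(Z, Z), add(Z, Z))))))))))))
  [28] S(S(S(S(S(S(S(S(S(add(mul(Z, SSSZ), add(mul(Z, Z), add(Z, Z))))))))))))
  [29] S(S(S(S(S(S(S(S(S(add(Z, add(mul(Z, Z), add(Z, Z))))))))))))
  [30] S(S(S(S(S(S(S(S(S(add(mul(Z, Z), add(Z, Z)))))))))))
  [31] S(S(S(S(S(S(S(S(S(add(Z, add(Z, Z)))))))))))
  [32] S(S(S(S(S(S(S(S(S(add(Z, Z))))))))))
  [33] S^9(Z)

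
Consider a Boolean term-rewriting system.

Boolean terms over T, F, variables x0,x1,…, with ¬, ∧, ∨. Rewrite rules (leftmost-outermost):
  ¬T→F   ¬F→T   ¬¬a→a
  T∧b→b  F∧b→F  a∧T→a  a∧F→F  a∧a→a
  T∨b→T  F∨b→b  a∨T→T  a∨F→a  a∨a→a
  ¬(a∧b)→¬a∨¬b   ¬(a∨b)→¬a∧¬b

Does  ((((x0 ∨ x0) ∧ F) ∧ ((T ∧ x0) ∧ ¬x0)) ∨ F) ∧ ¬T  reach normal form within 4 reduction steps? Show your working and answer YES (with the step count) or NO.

  start: ((((x0 ∨ x0) ∧ F) ∧ ((T ∧ x0) ∧ ¬x0)) ∨ F) ∧ ¬T
  step 1: (((x0 ∨ x0) ∧ F) ∧ ((T ∧ x0) ∧ ¬x0)) ∧ ¬T
  step 2: (F ∧ ((T ∧ x0) ∧ ¬x0)) ∧ ¬T
  step 3: F ∧ ¬T
  step 4: F

Answer: YES — reaches normal form F in 4 ≤ 4 steps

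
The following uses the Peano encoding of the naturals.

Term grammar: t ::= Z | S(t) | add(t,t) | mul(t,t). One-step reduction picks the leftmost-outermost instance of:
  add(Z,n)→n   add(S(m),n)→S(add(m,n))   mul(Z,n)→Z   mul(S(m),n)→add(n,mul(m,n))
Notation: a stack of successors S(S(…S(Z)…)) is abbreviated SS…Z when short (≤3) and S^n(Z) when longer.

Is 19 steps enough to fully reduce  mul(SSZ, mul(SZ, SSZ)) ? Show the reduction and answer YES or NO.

Answer: YES — reaches normal form S^4(Z) in 19 ≤ 19 steps

Working:
  start: mul(SSZ, mul(SZ, SSZ))
  [1] add(mul(SZ, SSZ), mul(SZ, mul(SZ, SSZ)))
  [2] add(add(SSZ, mul(Z, SSZ)), mul(SZ, mul(SZ, SSZ)))
  [3] add(S(add(SZ, mul(Z, SSZ))), mul(SZ, mul(SZ, SSZ)))
  [4] S(add(add(SZ, mul(Z, SSZ)), mul(SZ, mul(SZ, SSZ))))
  [5] S(add(S(add(Z, mul(Z, SSZ))), mul(SZ, mul(SZ, SSZ))))
  [6] S(S(add(add(Z, mul(Z, SSZ)), mul(SZ, mul(SZ, SSZ)))))
  [7] S(S(add(mul(Z, SSZ), mul(SZ, mul(SZ, SSZ)))))
  [8] S(S(add(Z, mul(SZ, mul(SZ, SSZ)))))
  [9] S(S(mul(SZ, mul(SZ, SSZ))))
  [10] S(S(add(mul(SZ, SSZ), mul(Z, mul(SZ, SSZ)))))
  [11] S(S(add(add(SSZ, mul(Z, SSZ)), mul(Z, mul(SZ, SSZ)))))
  [12] S(S(add(S(add(SZ, mul(Z, SSZ))), mul(Z, mul(SZ, SSZ)))))
  [13] S(S(S(add(add(SZ, mul(Z, SSZ)), mul(Z, mul(SZ, SSZ))))))
  [14] S(S(S(add(S(add(Z, mul(Z, SSZ))), mul(Z, mul(SZ, SSZ))))))
  [15] S(S(S(S(add(add(Z, mul(Z, SSZ)), mul(Z, mul(SZ, SSZ)))))))
  [16] S(S(S(S(add(mul(Z, SSZ), mul(Z, mul(SZ, SSZ)))))))
  [17] S(S(S(S(add(Z, mul(Z, mul(SZ, SSZ)))))))
  [18] S(S(S(S(mul(Z, mul(SZ, SSZ))))))
  [19] S^4(Z)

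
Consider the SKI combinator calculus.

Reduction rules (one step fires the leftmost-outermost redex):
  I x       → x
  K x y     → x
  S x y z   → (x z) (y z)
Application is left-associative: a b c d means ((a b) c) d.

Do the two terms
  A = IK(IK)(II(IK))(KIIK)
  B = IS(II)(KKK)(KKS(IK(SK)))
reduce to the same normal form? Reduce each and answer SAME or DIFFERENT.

Answer: DIFFERENT — A ⇓ KK, B ⇓ K(SK)

Working:
Term A:
  start: IK(IK)(II(IK))(KIIK)
  step 1: K(IK)(II(IK))(KIIK)
  step 2: IK(KIIK)
  step 3: K(KIIK)
  step 4: K(IK)
  step 5: KK

Term B:
  start: IS(II)(KKK)(KKS(IK(SK)))
  step 1: S(II)(KKK)(KKS(IK(SK)))
  step 2: II(KKS(IK(SK)))(KKK(KKS(IK(SK))))
  step 3: I(KKS(IK(SK)))(KKK(KKS(IK(SK))))
  step 4: KKS(IK(SK))(KKK(KKS(IK(SK))))
  step 5: K(IK(SK))(KKK(KKS(IK(SK))))
  step 6: IK(SK)
  step 7: K(SK)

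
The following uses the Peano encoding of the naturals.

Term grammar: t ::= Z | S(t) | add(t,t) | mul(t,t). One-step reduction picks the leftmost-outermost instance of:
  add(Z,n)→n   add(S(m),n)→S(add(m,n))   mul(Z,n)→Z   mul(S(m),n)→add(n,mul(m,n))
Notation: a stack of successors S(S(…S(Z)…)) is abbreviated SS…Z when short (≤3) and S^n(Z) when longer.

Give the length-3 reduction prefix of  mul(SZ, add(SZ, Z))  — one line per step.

  start: mul(SZ, add(SZ, Z))
  step 1: add(add(SZ, Z), mul(Z, add(SZ, Z)))
  step 2: add(S(add(Z, Z)), mul(Z, add(SZ, Z)))
  step 3: S(add(add(Z, Z), mul(Z, add(SZ, Z))))

Answer: after 3 steps: S(add(add(Z, Z), mul(Z, add(SZ, Z))))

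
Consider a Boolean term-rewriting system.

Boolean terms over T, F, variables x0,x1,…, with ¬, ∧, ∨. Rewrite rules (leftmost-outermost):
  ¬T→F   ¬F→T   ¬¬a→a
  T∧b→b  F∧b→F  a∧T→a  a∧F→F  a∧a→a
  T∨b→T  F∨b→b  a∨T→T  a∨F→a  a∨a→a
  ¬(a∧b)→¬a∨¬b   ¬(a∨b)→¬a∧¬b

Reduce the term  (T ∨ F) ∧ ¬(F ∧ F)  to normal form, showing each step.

Answer: normal form = T  (in 5 steps)

Derivation:
  start: (T ∨ F) ∧ ¬(F ∧ F)
  step 1: T ∧ ¬(F ∧ F)
  step 2: ¬(F ∧ F)
  step 3: ¬F ∨ ¬F
  step 4: ¬F
  step 5: T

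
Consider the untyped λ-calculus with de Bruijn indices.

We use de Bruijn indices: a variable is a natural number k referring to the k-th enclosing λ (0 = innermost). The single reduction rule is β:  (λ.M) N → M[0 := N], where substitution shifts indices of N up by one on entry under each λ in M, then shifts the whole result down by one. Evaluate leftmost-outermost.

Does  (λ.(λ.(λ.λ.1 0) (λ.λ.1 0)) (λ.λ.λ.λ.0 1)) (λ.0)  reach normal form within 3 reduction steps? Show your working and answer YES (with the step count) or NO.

  start: (λ.(λ.(λ.λ.1 0) (λ.λ.1 0)) (λ.λ.λ.λ.0 1)) (λ.0)
  →1  (λ.(λ.λ.1 0) (λ.λ.1 0)) (λ.λ.λ.λ.0 1)
  →2  (λ.λ.1 0) (λ.λ.1 0)
  →3  λ.(λ.λ.1 0) 0

Answer: NO — after 3 steps the term is λ.(λ.λ.1 0) 0, not yet normal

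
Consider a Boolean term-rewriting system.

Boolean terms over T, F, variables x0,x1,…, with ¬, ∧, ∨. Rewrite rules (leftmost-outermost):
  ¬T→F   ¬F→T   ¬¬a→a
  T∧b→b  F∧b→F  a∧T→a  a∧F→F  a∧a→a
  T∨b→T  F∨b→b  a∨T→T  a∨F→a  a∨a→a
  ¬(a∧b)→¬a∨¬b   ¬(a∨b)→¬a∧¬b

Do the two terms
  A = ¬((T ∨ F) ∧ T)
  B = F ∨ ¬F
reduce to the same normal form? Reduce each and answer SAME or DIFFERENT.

Term A:
  start: ¬((T ∨ F) ∧ T)
  [1] ¬(T ∨ F) ∨ ¬T
  [2] (¬T ∧ ¬F) ∨ ¬T
  [3] (F ∧ ¬F) ∨ ¬T
  [4] F ∨ ¬T
  [5] ¬T
  [6] F

Term B:
  start: F ∨ ¬F
  [1] ¬F
  [2] T

Answer: DIFFERENT — A ⇓ F, B ⇓ T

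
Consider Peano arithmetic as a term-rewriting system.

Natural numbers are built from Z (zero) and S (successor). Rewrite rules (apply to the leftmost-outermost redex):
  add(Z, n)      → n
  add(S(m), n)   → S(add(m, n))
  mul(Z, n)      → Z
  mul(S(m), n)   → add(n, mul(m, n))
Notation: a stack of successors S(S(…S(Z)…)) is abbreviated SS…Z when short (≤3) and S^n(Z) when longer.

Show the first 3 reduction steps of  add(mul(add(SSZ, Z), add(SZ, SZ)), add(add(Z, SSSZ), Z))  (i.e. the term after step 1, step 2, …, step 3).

Answer: after 3 steps: add(add(S(add(Z, SZ)), mul(add(SZ, Z), add(SZ, SZ))), add(add(Z, SSSZ), Z))

Derivation:
  start: add(mul(add(SSZ, Z), add(SZ, SZ)), add(add(Z, SSSZ), Z))
  →1  add(mul(S(add(SZ, Z)), add(SZ, SZ)), add(add(Z, SSSZ), Z))
  →2  add(add(add(SZ, SZ), mul(add(SZ, Z), add(SZ, SZ))), add(add(Z, SSSZ), Z))
  →3  add(add(S(add(Z, SZ)), mul(add(SZ, Z), add(SZ, SZ))), add(add(Z, SSSZ), Z))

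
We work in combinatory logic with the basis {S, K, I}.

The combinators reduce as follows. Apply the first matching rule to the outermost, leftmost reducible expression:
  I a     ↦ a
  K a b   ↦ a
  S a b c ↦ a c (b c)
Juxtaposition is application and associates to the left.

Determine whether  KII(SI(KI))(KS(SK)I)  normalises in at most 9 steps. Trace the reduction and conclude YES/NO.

  start: KII(SI(KI))(KS(SK)I)
  step 1: I(SI(KI))(KS(SK)I)
  step 2: SI(KI)(KS(SK)I)
  step 3: I(KS(SK)I)(KI(KS(SK)I))
  step 4: KS(SK)I(KI(KS(SK)I))
  step 5: SI(KI(KS(SK)I))
  step 6: SII

Answer: YES — reaches normal form SII in 6 ≤ 9 steps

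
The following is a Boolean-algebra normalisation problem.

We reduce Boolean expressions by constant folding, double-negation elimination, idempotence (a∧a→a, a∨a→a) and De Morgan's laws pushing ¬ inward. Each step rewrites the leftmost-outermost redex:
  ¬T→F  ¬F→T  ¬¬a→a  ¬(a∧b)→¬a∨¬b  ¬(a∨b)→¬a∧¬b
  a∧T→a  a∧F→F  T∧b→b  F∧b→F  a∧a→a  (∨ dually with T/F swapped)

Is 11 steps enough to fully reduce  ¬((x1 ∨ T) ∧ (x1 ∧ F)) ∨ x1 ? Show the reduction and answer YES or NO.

Answer: YES — reaches normal form T in 9 ≤ 11 steps

Reduction:
  start: ¬((x1 ∨ T) ∧ (x1 ∧ F)) ∨ x1
  →1  (¬(x1 ∨ T) ∨ ¬(x1 ∧ F)) ∨ x1
  →2  ((¬x1 ∧ ¬T) ∨ ¬(x1 ∧ F)) ∨ x1
  →3  ((¬x1 ∧ F) ∨ ¬(x1 ∧ F)) ∨ x1
  →4  (F ∨ ¬(x1 ∧ F)) ∨ x1
  →5  ¬(x1 ∧ F) ∨ x1
  →6  (¬x1 ∨ ¬F) ∨ x1
  →7  (¬x1 ∨ T) ∨ x1
  →8  T ∨ x1
  →9  T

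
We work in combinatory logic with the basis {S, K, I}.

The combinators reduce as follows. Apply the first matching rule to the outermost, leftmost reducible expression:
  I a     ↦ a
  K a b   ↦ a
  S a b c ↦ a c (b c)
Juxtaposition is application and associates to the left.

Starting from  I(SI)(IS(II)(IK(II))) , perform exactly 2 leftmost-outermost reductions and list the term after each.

Answer: after 2 steps: SI(S(II)(IK(II)))

Reduction:
  start: I(SI)(IS(II)(IK(II)))
  step 1: SI(IS(II)(IK(II)))
  step 2: SI(S(II)(IK(II)))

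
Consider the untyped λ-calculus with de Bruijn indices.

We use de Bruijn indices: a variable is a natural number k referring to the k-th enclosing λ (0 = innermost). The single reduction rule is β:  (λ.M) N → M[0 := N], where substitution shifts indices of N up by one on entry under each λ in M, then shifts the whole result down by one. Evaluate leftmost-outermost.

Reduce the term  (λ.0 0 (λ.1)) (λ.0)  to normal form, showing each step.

Answer: normal form = λ.λ.0  (in 3 steps)

Reduction:
  start: (λ.0 0 (λ.1)) (λ.0)
  step 1: (λ.0) (λ.0) (λ.λ.0)
  step 2: (λ.0) (λ.λ.0)
  step 3: λ.λ.0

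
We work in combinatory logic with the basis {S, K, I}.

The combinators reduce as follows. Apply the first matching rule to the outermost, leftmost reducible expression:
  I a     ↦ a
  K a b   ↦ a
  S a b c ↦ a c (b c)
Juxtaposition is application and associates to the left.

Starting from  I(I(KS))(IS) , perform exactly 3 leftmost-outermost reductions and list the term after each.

  start: I(I(KS))(IS)
  [1] I(KS)(IS)
  [2] KS(IS)
  [3] S

Answer: after 3 steps: S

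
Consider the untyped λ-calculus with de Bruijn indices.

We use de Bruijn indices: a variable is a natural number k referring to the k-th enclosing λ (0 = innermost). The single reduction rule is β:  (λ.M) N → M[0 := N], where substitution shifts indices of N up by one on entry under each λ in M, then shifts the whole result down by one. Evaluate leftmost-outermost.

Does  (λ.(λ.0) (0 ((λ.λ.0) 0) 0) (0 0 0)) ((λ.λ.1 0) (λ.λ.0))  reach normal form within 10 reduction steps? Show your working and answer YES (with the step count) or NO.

  start: (λ.(λ.0) (0 ((λ.λ.0) 0) 0) (0 0 0)) ((λ.λ.1 0) (λ.λ.0))
  step 1: (λ.0) ((λ.λ.1 0) (λ.λ.0) ((λ.λ.0) ((λ.λ.1 0) (λ.λ.0))) ((λ.λ.1 0) (λ.λ.0))) ((λ.λ.1 0) (λ.λ.0) ((λ.λ.1 0) (λ.λ.0)) ((λ.λ.1 0) (λ.λ.0)))
  step 2: (λ.λ.1 0) (λ.λ.0) ((λ.λ.0) ((λ.λ.1 0) (λ.λ.0))) ((λ.λ.1 0) (λ.λ.0)) ((λ.λ.1 0) (λ.λ.0) ((λ.λ.1 0) (λ.λ.0)) ((λ.λ.1 0) (λ.λ.0)))
  step 3: (λ.(λ.λ.0) 0) ((λ.λ.0) ((λ.λ.1 0) (λ.λ.0))) ((λ.λ.1 0) (λ.λ.0)) ((λ.λ.1 0) (λ.λ.0) ((λ.λ.1 0) (λ.λ.0)) ((λ.λ.1 0) (λ.λ.0)))
  step 4: (λ.λ.0) ((λ.λ.0) ((λ.λ.1 0) (λ.λ.0))) ((λ.λ.1 0) (λ.λ.0)) ((λ.λ.1 0) (λ.λ.0) ((λ.λ.1 0) (λ.λ.0)) ((λ.λ.1 0) (λ.λ.0)))
  step 5: (λ.0) ((λ.λ.1 0) (λ.λ.0)) ((λ.λ.1 0) (λ.λ.0) ((λ.λ.1 0) (λ.λ.0)) ((λ.λ.1 0) (λ.λ.0)))
  step 6: (λ.λ.1 0) (λ.λ.0) ((λ.λ.1 0) (λ.λ.0) ((λ.λ.1 0) (λ.λ.0)) ((λ.λ.1 0) (λ.λ.0)))
  step 7: (λ.(λ.λ.0) 0) ((λ.λ.1 0) (λ.λ.0) ((λ.λ.1 0) (λ.λ.0)) ((λ.λ.1 0) (λ.λ.0)))
  step 8: (λ.λ.0) ((λ.λ.1 0) (λ.λ.0) ((λ.λ.1 0) (λ.λ.0)) ((λ.λ.1 0) (λ.λ.0)))
  step 9: λ.0

Answer: YES — reaches normal form λ.0 in 9 ≤ 10 steps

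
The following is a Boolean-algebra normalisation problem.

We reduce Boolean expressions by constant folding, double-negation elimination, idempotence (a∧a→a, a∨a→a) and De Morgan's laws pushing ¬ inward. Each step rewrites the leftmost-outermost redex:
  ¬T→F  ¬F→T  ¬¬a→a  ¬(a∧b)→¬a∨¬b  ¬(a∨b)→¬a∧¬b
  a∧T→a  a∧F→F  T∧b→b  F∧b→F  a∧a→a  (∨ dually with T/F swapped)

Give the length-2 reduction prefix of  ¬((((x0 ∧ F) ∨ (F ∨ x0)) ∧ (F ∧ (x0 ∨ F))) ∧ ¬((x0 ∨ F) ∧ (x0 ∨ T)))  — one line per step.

Answer: after 2 steps: (¬((x0 ∧ F) ∨ (F ∨ x0)) ∨ ¬(F ∧ (x0 ∨ F))) ∨ ¬¬((x0 ∨ F) ∧ (x0 ∨ T))

Derivation:
  start: ¬((((x0 ∧ F) ∨ (F ∨ x0)) ∧ (F ∧ (x0 ∨ F))) ∧ ¬((x0 ∨ F) ∧ (x0 ∨ T)))
  →1  ¬(((x0 ∧ F) ∨ (F ∨ x0)) ∧ (F ∧ (x0 ∨ F))) ∨ ¬¬((x0 ∨ F) ∧ (x0 ∨ T))
  →2  (¬((x0 ∧ F) ∨ (F ∨ x0)) ∨ ¬(F ∧ (x0 ∨ F))) ∨ ¬¬((x0 ∨ F) ∧ (x0 ∨ T))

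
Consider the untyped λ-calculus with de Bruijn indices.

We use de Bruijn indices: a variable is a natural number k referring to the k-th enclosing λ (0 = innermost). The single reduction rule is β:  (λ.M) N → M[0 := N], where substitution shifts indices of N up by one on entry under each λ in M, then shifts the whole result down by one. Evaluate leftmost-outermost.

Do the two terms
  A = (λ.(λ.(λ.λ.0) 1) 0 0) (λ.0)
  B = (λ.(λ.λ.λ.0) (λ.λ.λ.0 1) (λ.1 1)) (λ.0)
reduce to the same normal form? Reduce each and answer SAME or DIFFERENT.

Term A:
  start: (λ.(λ.(λ.λ.0) 1) 0 0) (λ.0)
  →1  (λ.(λ.λ.0) (λ.0)) (λ.0) (λ.0)
  →2  (λ.λ.0) (λ.0) (λ.0)
  →3  (λ.0) (λ.0)
  →4  λ.0

Term B:
  start: (λ.(λ.λ.λ.0) (λ.λ.λ.0 1) (λ.1 1)) (λ.0)
  →1  (λ.λ.λ.0) (λ.λ.λ.0 1) (λ.(λ.0) (λ.0))
  →2  (λ.λ.0) (λ.(λ.0) (λ.0))
  →3  λ.0

Answer: SAME — A ⇓ λ.0, B ⇓ λ.0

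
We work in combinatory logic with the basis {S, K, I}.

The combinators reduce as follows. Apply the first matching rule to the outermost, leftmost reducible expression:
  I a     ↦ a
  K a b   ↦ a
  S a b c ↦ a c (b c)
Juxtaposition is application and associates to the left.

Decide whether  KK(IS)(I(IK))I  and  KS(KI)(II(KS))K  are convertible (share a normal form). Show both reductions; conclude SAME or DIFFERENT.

Answer: DIFFERENT — A ⇓ K, B ⇓ S(KS)K

Reduction:
Term A:
  start: KK(IS)(I(IK))I
  [1] K(I(IK))I
  [2] I(IK)
  [3] IK
  [4] K

Term B:
  start: KS(KI)(II(KS))K
  [1] S(II(KS))K
  [2] S(I(KS))K
  [3] S(KS)K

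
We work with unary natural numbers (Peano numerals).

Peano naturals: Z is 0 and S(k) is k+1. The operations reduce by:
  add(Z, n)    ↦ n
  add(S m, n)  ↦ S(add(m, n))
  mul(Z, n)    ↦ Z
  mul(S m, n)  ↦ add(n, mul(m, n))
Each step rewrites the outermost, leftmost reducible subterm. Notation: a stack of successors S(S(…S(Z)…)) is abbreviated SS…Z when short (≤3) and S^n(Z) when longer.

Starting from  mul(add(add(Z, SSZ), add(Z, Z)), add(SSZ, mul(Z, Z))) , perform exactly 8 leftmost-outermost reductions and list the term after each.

  start: mul(add(add(Z, SSZ), add(Z, Z)), add(SSZ, mul(Z, Z)))
  →1  mul(add(SSZ, add(Z, Z)), add(SSZ, mul(Z, Z)))
  →2  mul(S(add(SZ, add(Z, Z))), add(SSZ, mul(Z, Z)))
  →3  add(add(SSZ, mul(Z, Z)), mul(add(SZ, add(Z, Z)), add(SSZ, mul(Z, Z))))
  →4  add(S(add(SZ, mul(Z, Z))), mul(add(SZ, add(Z, Z)), add(SSZ, mul(Z, Z))))
  →5  S(add(add(SZ, mul(Z, Z)), mul(add(SZ, add(Z, Z)), add(SSZ, mul(Z, Z)))))
  →6  S(add(S(add(Z, mul(Z, Z))), mul(add(SZ, add(Z, Z)), add(SSZ, mul(Z, Z)))))
  →7  S(S(add(add(Z, mul(Z, Z)), mul(add(SZ, add(Z, Z)), add(SSZ, mul(Z, Z))))))
  →8  S(S(add(mul(Z, Z), mul(add(SZ, add(Z, Z)), add(SSZ, mul(Z, Z))))))

Answer: after 8 steps: S(S(add(mul(Z, Z), mul(add(SZ, add(Z, Z)), add(SSZ, mul(Z, Z))))))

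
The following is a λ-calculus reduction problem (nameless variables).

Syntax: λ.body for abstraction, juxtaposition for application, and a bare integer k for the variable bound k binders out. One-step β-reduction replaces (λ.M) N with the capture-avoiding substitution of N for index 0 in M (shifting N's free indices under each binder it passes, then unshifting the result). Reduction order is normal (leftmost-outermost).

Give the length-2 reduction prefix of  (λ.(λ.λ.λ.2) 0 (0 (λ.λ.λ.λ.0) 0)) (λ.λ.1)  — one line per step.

Answer: after 2 steps: (λ.λ.λ.λ.1) ((λ.λ.1) (λ.λ.λ.λ.0) (λ.λ.1))

Reduction:
  start: (λ.(λ.λ.λ.2) 0 (0 (λ.λ.λ.λ.0) 0)) (λ.λ.1)
  [1] (λ.λ.λ.2) (λ.λ.1) ((λ.λ.1) (λ.λ.λ.λ.0) (λ.λ.1))
  [2] (λ.λ.λ.λ.1) ((λ.λ.1) (λ.λ.λ.λ.0) (λ.λ.1))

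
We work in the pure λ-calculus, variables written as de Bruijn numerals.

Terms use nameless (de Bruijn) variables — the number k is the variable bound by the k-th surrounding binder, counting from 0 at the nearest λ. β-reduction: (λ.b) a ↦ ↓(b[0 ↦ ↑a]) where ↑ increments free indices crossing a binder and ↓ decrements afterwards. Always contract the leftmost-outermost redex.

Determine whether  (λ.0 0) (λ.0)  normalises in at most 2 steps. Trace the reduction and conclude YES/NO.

Answer: YES — reaches normal form λ.0 in 2 ≤ 2 steps

Reduction:
  start: (λ.0 0) (λ.0)
  →1  (λ.0) (λ.0)
  →2  λ.0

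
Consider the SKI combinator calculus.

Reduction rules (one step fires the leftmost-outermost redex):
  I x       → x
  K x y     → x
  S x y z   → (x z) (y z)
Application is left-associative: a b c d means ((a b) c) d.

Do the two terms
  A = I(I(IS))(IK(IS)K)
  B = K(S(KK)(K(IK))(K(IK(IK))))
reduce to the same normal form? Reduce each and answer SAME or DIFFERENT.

Term A:
  start: I(I(IS))(IK(IS)K)
  [1] I(IS)(IK(IS)K)
  [2] IS(IK(IS)K)
  [3] S(IK(IS)K)
  [4] S(K(IS)K)
  [5] S(IS)
  [6] SS

Term B:
  start: K(S(KK)(K(IK))(K(IK(IK))))
  [1] K(KK(K(IK(IK)))(K(IK)(K(IK(IK)))))
  [2] K(K(K(IK)(K(IK(IK)))))
  [3] K(K(IK))
  [4] K(KK)

Answer: DIFFERENT — A ⇓ SS, B ⇓ K(KK)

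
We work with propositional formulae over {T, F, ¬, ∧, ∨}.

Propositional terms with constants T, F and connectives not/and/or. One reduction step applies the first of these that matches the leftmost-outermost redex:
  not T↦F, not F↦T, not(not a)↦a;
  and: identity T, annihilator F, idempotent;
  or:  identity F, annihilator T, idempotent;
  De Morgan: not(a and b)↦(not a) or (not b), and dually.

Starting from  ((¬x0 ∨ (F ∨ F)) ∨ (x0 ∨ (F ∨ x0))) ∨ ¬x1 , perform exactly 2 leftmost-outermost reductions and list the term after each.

Answer: after 2 steps: (¬x0 ∨ (x0 ∨ (F ∨ x0))) ∨ ¬x1

Working:
  start: ((¬x0 ∨ (F ∨ F)) ∨ (x0 ∨ (F ∨ x0))) ∨ ¬x1
  →1  ((¬x0 ∨ F) ∨ (x0 ∨ (F ∨ x0))) ∨ ¬x1
  →2  (¬x0 ∨ (x0 ∨ (F ∨ x0))) ∨ ¬x1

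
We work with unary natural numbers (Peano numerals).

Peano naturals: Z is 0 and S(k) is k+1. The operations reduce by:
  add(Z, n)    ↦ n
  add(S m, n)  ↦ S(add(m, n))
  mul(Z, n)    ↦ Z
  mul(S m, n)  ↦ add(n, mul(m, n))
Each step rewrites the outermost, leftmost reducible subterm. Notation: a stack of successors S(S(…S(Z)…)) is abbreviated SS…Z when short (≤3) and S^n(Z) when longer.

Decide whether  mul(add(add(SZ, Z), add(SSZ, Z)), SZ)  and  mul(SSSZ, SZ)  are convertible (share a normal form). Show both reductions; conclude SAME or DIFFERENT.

Term A:
  start: mul(add(add(SZ, Z), add(SSZ, Z)), SZ)
  →1  mul(add(S(add(Z, Z)), add(SSZ, Z)), SZ)
  →2  mul(S(add(add(Z, Z), add(SSZ, Z))), SZ)
  →3  add(SZ, mul(add(add(Z, Z), add(SSZ, Z)), SZ))
  →4  S(add(Z, mul(add(add(Z, Z), add(SSZ, Z)), SZ)))
  →5  S(mul(add(add(Z, Z), add(SSZ, Z)), SZ))
  →6  S(mul(add(Z, add(SSZ, Z)), SZ))
  →7  S(mul(add(SSZ, Z), SZ))
  →8  S(mul(S(add(SZ, Z)), SZ))
  →9  S(add(SZ, mul(add(SZ, Z), SZ)))
  →10  S(S(add(Z, mul(add(SZ, Z), SZ))))
  →11  S(S(mul(add(SZ, Z), SZ)))
  →12  S(S(mul(S(add(Z, Z)), SZ)))
  →13  S(S(add(SZ, mul(add(Z, Z), SZ))))
  →14  S(S(S(add(Z, mul(add(Z, Z), SZ)))))
  →15  S(S(S(mul(add(Z, Z), SZ))))
  →16  S(S(S(mul(Z, SZ))))
  →17  SSSZ

Term B:
  start: mul(SSSZ, SZ)
  →1  add(SZ, mul(SSZ, SZ))
  →2  S(add(Z, mul(SSZ, SZ)))
  →3  S(mul(SSZ, SZ))
  →4  S(add(SZ, mul(SZ, SZ)))
  →5  S(S(add(Z, mul(SZ, SZ))))
  →6  S(S(mul(SZ, SZ)))
  →7  S(S(add(SZ, mul(Z, SZ))))
  →8  S(S(S(add(Z, mul(Z, SZ)))))
  →9  S(S(S(mul(Z, SZ))))
  →10  SSSZ

Answer: SAME — A ⇓ SSSZ, B ⇓ SSSZ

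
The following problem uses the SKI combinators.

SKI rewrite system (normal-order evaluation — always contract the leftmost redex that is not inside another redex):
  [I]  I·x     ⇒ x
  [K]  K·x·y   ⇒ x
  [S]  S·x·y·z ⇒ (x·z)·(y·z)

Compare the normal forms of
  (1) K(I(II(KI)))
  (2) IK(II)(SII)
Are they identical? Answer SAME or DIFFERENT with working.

Term A:
  start: K(I(II(KI)))
  →1  K(II(KI))
  →2  K(I(KI))
  →3  K(KI)

Term B:
  start: IK(II)(SII)
  →1  K(II)(SII)
  →2  II
  →3  I

Answer: DIFFERENT — A ⇓ K(KI), B ⇓ I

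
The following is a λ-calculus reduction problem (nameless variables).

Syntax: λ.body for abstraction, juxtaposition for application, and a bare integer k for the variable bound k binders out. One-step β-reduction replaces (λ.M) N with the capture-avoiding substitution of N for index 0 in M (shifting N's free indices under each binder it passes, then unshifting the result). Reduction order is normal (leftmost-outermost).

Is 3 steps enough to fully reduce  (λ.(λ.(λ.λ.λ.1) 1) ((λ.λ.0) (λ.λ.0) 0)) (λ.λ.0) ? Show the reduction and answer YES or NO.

Answer: YES — reaches normal form λ.λ.1 in 3 ≤ 3 steps

Working:
  start: (λ.(λ.(λ.λ.λ.1) 1) ((λ.λ.0) (λ.λ.0) 0)) (λ.λ.0)
  →1  (λ.(λ.λ.λ.1) (λ.λ.0)) ((λ.λ.0) (λ.λ.0) (λ.λ.0))
  →2  (λ.λ.λ.1) (λ.λ.0)
  →3  λ.λ.1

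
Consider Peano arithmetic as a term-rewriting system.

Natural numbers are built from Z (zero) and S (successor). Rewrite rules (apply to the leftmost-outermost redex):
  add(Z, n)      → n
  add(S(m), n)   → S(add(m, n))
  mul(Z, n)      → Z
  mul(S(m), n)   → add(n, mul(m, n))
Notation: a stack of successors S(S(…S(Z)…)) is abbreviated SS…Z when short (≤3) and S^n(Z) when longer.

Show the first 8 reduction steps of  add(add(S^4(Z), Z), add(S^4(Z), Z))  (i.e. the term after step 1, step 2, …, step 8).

Answer: after 8 steps: S(S(S(S(add(add(Z, Z), add(S^4(Z), Z))))))

Reduction:
  start: add(add(S^4(Z), Z), add(S^4(Z), Z))
  [1] add(S(add(SSSZ, Z)), add(S^4(Z), Z))
  [2] S(add(add(SSSZ, Z), add(S^4(Z), Z)))
  [3] S(add(S(add(SSZ, Z)), add(S^4(Z), Z)))
  [4] S(S(add(add(SSZ, Z), add(S^4(Z), Z))))
  [5] S(S(add(S(add(SZ, Z)), add(S^4(Z), Z))))
  [6] S(S(S(add(add(SZ, Z), add(S^4(Z), Z)))))
  [7] S(S(S(add(S(add(Z, Z)), add(S^4(Z), Z)))))
  [8] S(S(S(S(add(add(Z, Z), add(S^4(Z), Z))))))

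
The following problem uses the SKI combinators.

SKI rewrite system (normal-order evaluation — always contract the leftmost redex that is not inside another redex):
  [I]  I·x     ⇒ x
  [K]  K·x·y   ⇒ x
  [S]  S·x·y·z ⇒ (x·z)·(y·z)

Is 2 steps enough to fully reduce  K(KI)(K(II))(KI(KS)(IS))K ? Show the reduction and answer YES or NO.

Answer: NO — after 2 steps the term is IK, not yet normal

Derivation:
  start: K(KI)(K(II))(KI(KS)(IS))K
  step 1: KI(KI(KS)(IS))K
  step 2: IK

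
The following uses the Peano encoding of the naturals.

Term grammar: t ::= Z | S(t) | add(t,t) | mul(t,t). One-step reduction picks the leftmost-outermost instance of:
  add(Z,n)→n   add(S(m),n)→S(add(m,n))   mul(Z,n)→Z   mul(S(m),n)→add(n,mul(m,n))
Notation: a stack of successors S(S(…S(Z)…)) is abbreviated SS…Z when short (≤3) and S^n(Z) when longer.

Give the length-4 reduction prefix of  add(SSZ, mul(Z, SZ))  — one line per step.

  start: add(SSZ, mul(Z, SZ))
  [1] S(add(SZ, mul(Z, SZ)))
  [2] S(S(add(Z, mul(Z, SZ))))
  [3] S(S(mul(Z, SZ)))
  [4] SSZ

Answer: after 4 steps: SSZ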